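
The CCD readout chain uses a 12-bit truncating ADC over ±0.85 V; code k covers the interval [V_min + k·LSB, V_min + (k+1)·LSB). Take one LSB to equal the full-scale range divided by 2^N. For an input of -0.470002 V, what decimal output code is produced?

Range = 0.85 − (-0.85) = 1.7 V. LSB = 1.7 V / 2^12 ≈ 415.0 µV.
V_in − V_min = -0.470002 − (-0.85) = 0.379998 V.
Divide by LSB: 0.379998 × 4096/1.7 = 915.5717.
Truncating gives code 915.

915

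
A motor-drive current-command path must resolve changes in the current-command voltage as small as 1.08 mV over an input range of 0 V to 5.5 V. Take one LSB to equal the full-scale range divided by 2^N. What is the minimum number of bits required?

V_FS = 5.5 V.
5.5 V / 1.08 mV = 5093. Since 2^12 = 4096 and 2^13 = 8192, N = 13.

13 bits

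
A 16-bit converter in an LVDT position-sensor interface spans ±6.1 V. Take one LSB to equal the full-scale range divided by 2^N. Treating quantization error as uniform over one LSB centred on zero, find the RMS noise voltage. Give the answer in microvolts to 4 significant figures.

Full-scale range = 6.1 V − (-6.1 V) = 12.2 V.
Step size = 12.2/65536 V = 186.157 µV.
σ_q = LSB/√12 = 186.157 µV/3.4641 = 53.74 µV.

53.74 µV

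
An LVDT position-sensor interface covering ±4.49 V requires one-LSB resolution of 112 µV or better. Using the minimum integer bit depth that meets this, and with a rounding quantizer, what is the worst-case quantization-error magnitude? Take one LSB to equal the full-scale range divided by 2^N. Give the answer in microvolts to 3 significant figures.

34.3 µV

Range = 4.49 − (-4.49) = 8.98 V.
8.98 V / 112 µV = 80180. Since 2^16 = 65536 and 2^17 = 131072, N = 17.
One LSB is 8.98 V / 131072 = 68.512 µV.
Max error for round-to-nearest is LSB/2 = 34.3 µV.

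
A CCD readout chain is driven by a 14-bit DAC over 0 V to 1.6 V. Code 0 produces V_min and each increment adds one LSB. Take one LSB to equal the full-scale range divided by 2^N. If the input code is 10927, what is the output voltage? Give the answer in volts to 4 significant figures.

1.067 V

Full-scale range = 1.6 V. LSB = 1.6 V / 2^14.
V_out = V_min + code × LSB = 0 V + 10927 × 1.6 V / 16384
      = 0 + 1.06709 = 1.06709 V.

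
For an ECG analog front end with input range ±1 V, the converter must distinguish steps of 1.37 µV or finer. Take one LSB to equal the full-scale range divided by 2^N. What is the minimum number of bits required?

The full-scale span is 1 − (-1) = 2 V.
2 V / 1.37 µV = 1.460e6. Since 2^20 = 1048576 and 2^21 = 2097152, N = 21.

21 bits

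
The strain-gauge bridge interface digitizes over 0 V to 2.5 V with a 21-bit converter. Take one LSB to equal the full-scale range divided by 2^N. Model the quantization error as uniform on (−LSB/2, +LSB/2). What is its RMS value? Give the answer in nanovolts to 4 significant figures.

344.1 nV

Range is 2.5 V.
Step size = 2.5/2097152 V = 1.19209 µV.
For a uniform distribution on [−LSB/2, +LSB/2], V_rms = LSB/√12 = 1.19209 µV/3.4641 = 344.1 nV.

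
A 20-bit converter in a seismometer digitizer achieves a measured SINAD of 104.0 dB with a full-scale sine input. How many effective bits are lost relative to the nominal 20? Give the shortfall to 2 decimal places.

3.02 bits

ENOB = (SINAD − 1.76)/6.02 = (104.0 − 1.76)/6.02 = 16.9834 bits.
Lost resolution: 20 − 16.9834 = 3.0166 bits.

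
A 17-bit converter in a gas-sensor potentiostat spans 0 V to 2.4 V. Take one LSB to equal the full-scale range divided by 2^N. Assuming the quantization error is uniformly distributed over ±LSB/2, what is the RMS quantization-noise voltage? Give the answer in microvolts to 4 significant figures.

V_FS = 2.4 V.
LSB = 2.4 V / 2^17 = 18.3105 µV.
For a uniform distribution on [−LSB/2, +LSB/2], V_rms = LSB/√12 = 18.3105 µV/3.4641 = 5.286 µV.

5.286 µV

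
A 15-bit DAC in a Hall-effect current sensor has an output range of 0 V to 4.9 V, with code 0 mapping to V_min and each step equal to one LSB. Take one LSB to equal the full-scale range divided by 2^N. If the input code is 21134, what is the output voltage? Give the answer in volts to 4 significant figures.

3.160 V

V_FS = 4.9 V. LSB = 4.9 V / 2^15.
V_out = 0 + 21134 × (4.9/32768) V
      = 0 + 3.16030 = 3.16030 V.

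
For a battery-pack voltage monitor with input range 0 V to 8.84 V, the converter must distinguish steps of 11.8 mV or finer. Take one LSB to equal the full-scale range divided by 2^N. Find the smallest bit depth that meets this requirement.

10 bits

Range is 8.84 V.
8.84 V / 11.8 mV = 749.2. Since 2^9 = 512 and 2^10 = 1024, N = 10.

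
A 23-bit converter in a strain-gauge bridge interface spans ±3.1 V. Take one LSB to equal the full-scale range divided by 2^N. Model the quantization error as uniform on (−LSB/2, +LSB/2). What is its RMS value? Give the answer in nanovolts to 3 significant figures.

The full-scale span is 3.1 − (-3.1) = 6.2 V.
One LSB is 6.2 V / 8388608 = 0.73910 µV.
RMS of a uniform error over width LSB is LSB/√12 = 213 nV.

213 nV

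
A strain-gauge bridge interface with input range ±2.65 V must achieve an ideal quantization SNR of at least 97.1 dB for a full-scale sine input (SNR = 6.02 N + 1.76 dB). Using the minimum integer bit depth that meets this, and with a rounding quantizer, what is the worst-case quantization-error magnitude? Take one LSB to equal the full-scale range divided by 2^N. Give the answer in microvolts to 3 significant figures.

Range = 2.65 − (-2.65) = 5.3 V.
Solving 6.02 N ≥ 97.1 − 1.76: N ≥ 15.837. Round up → N = 16.
LSB = 5.3 V ÷ 2^16 = 5.3/65536 V = 80.872 µV.
|e|_max = LSB/2 = 40.4 µV.

40.4 µV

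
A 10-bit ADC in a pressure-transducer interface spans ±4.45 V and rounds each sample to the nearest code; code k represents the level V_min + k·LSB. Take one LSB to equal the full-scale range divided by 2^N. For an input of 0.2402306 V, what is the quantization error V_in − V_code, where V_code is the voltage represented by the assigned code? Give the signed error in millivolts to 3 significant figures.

−3.13 mV

Full-scale range = 4.45 V − (-4.45 V) = 8.9 V. LSB = 8.9 V / 2^10 ≈ 8.691 mV.
Position in LSBs: (0.2402306 − (-4.45)) × 1024/8.9 = 539.6400; rounding gives k = 540.
V_code = -4.45 + (540/1024) × 8.9 = 0.2433593750 V.
Error = V_in − V_code = 0.2402306 − (0.2433593750) = −3.13 mV.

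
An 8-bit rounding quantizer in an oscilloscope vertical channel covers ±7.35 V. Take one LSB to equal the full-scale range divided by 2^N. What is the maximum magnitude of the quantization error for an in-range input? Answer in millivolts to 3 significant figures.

Full-scale range = 7.35 V − (-7.35 V) = 14.7 V.
Step size = 14.7/256 V = 57.422 mV.
|e|_max = LSB/2 = 28.7 mV.

28.7 mV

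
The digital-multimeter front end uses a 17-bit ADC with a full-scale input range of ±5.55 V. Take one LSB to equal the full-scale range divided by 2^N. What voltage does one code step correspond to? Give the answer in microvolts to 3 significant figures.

84.7 µV

Span: 5.55 V − (-5.55 V) = 11.1 V.
There are 2^17 = 131072 steps.
LSB = 11.1 V ÷ 2^17 = 11.1/131072 V = 84.7 µV.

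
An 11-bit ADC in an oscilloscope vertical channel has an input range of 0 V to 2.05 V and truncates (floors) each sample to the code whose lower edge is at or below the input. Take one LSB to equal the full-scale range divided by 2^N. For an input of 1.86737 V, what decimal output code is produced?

1865

Full-scale range = 2.05 V. LSB = 2.05 V / 2^11 ≈ 1.001 mV.
V_in − V_min = 1.86737 − (0) = 1.86737 V.
Divide by LSB: 1.86737 × 2048/2.05 = 1865.5482.
Truncating gives code 1865.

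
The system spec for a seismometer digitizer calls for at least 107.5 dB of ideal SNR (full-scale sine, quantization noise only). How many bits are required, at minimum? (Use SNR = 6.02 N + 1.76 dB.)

18 bits

6.02 N + 1.76 ≥ 107.5 gives N ≥ 17.565, so the minimum integer is 18.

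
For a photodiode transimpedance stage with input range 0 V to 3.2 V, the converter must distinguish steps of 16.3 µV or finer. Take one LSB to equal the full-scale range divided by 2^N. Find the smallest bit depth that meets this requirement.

18 bits

Range is 3.2 V.
Need 2^N ≥ 3.2 V / 16.3 µV = 196300 → N_min = 18.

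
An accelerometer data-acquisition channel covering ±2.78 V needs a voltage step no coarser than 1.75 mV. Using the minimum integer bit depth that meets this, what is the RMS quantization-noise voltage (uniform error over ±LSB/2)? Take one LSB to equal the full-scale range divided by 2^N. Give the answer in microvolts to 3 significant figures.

Span: 2.78 V − (-2.78 V) = 5.56 V.
Required number of levels: 5.56/1.75 mV = 3177.1; smallest N with 2^N ≥ that is 12.
LSB = 5.56 V ÷ 2^12 = 5.56/4096 V = 1.3574 mV.
RMS noise = LSB/√12 = 392 µV.

392 µV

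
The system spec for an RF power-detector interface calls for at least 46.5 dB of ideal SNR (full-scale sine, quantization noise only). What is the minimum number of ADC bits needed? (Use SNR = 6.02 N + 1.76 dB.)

8 bits

Required N = ⌈(46.5 − 1.76)/6.02⌉ = ⌈7.432⌉ = 8.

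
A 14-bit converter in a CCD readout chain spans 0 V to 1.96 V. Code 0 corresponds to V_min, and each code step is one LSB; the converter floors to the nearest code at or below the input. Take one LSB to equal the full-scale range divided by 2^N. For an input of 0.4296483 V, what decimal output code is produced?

Range is 1.96 V. LSB = 1.96 V / 2^14 ≈ 119.6 µV.
(V_in − V_min) × 2^14/range = (0.4296483 − (0)) × 16384/1.96 = 3591.509.
Floor → code = 3591.

3591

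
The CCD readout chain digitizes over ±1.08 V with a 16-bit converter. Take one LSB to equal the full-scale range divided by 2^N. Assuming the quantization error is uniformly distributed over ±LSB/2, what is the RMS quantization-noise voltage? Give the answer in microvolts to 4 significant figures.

9.514 µV

Span: 1.08 V − (-1.08 V) = 2.16 V.
Step size = 2.16/65536 V = 32.9590 µV.
For a uniform distribution on [−LSB/2, +LSB/2], V_rms = LSB/√12 = 32.9590 µV/3.4641 = 9.514 µV.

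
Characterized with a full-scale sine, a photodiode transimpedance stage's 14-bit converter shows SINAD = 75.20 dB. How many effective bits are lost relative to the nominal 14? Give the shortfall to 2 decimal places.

1.80 bits

Effective bits = (75.20 − 1.76)/6.02 = 12.1993.
Shortfall = 14 − 12.1993 = 1.8007 bits.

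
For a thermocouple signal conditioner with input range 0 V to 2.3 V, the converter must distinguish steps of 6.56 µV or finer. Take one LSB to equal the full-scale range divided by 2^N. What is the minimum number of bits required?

V_FS = 2.3 V.
Levels needed ≥ 2.3/6.56 µV = 350600. 2^19 = 524288 suffices, so N_min = 19.

19 bits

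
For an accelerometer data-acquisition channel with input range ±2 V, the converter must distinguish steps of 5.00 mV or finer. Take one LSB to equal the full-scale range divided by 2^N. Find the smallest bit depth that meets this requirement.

10 bits

Span: 2 V − (-2 V) = 4 V.
Required number of levels: 4/5.00 mV = 800.00; smallest N with 2^N ≥ that is 10.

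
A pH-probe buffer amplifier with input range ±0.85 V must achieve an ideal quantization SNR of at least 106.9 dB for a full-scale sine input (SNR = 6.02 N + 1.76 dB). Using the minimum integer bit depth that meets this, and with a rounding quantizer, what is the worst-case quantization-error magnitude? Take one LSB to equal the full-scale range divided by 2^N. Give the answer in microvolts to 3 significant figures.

Span: 0.85 V − (-0.85 V) = 1.7 V.
6.02 N + 1.76 ≥ 106.9 gives N ≥ 17.465, so the minimum integer is 18.
LSB = 1.7 V ÷ 2^18 = 1.7/262144 V = 6.4850 µV.
Max error for round-to-nearest is LSB/2 = 3.24 µV.

3.24 µV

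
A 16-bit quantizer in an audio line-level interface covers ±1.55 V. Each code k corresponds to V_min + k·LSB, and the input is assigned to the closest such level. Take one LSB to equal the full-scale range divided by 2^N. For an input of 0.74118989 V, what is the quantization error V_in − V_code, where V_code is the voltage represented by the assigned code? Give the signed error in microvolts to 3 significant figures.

+11.0 µV

Range = 1.55 − (-1.55) = 3.1 V. LSB = 3.1 V / 2^16 ≈ 47.30 µV.
(V_in − V_min)/LSB = (0.74118989 − (-1.55)) × 65536/3.1 = 48437.2325 → nearest code k = 48437.
Reconstructed level: -1.55 + 48437 × 3.1/65536 V = 0.74117889404 V.
e = 0.74118989 − (0.74117889404) = +11.0 µV.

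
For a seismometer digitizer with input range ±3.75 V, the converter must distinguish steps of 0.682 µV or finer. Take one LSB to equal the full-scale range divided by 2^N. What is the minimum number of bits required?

Span: 3.75 V − (-3.75 V) = 7.5 V.
Required number of levels: 7.5/0.682 µV = 1.0997e7; smallest N with 2^N ≥ that is 24.

24 bits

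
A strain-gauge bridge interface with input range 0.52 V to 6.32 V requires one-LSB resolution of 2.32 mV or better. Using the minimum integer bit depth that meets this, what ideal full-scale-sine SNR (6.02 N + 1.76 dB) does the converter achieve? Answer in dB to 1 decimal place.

Range = 6.32 − (0.52) = 5.8 V.
5.8 V / 2.32 mV = 2500. Since 2^11 = 2048 and 2^12 = 4096, N = 12.
SNR = 6.02 × 12 + 1.76 = 74.00 dB.

74.0 dB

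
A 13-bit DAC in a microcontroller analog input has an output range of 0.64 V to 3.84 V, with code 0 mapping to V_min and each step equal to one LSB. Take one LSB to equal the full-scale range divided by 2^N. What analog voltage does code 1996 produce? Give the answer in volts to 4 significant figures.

1.420 V

Span: 3.84 V − (0.64 V) = 3.2 V. LSB = 3.2 V / 2^13.
Output = V_min + (1996/8192) × range = 0.64 + 0.243652 × 3.2 V
      = 0.64 V + 0.779688 V = 1.41969 V.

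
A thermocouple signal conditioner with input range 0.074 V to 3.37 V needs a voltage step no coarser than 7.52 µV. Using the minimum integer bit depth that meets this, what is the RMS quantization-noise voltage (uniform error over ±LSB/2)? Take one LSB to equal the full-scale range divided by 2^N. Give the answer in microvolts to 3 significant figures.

Full-scale range = 3.37 V − (0.074 V) = 3.296 V.
Levels needed ≥ 3.296/7.52 µV = 438300. 2^19 = 524288 suffices, so N_min = 19.
Step size = 3.296/524288 V = 6.2866 µV.
σ_q = LSB/√12 = 6.2866 µV/3.4641 = 1.81 µV.

1.81 µV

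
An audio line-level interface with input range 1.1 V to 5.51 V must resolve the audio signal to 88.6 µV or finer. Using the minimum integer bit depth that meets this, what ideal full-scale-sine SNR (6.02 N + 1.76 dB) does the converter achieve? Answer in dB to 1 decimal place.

Range = 5.51 − (1.1) = 4.41 V.
Need 2^N ≥ 4.41 V / 88.6 µV = 49770 → N_min = 16.
SNR = 6.02 × 16 + 1.76 = 98.08 dB.

98.1 dB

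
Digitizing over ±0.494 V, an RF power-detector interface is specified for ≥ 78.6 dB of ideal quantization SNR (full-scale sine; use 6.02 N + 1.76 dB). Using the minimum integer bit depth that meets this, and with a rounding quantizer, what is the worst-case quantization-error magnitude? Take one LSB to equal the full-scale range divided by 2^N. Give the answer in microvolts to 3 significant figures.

The full-scale span is 0.494 − (-0.494) = 0.988 V.
Required N = ⌈(78.6 − 1.76)/6.02⌉ = ⌈12.764⌉ = 13.
LSB = 0.988 V / 2^13 = 120.61 µV.
Max error for round-to-nearest is LSB/2 = 60.3 µV.

60.3 µV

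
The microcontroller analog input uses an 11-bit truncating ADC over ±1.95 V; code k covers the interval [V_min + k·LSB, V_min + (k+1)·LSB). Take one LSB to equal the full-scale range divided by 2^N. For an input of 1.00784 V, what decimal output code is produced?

1553

Range = 1.95 − (-1.95) = 3.9 V. LSB = 3.9 V / 2^11 ≈ 1.904 mV.
code = ⌊(V_in − V_min)/LSB⌋ = ⌊(V_in − V_min) × 2^11 / range⌋
     = ⌊(1.00784 − (-1.95)) × 2048 / 3.9⌋ = ⌊2.95784 × 2048/3.9⌋
     = ⌊1553.245⌋ = 1553.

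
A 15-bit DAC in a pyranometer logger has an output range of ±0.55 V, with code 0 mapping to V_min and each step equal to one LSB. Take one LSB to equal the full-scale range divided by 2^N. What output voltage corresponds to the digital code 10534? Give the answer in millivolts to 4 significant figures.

-196.4 mV

Span: 0.55 V − (-0.55 V) = 1.1 V. LSB = 1.1 V / 2^15.
V_out = -0.55 + 10534 × (1.1/32768) V
      = -0.55 V + 0.353619 V = -0.196381 V.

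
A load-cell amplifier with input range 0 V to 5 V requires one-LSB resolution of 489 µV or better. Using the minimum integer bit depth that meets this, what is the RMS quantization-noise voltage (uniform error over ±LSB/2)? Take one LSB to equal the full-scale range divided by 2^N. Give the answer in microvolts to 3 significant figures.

88.1 µV

Span = 5 V.
5 V / 489 µV = 10220. Since 2^13 = 8192 and 2^14 = 16384, N = 14.
LSB = 5 V ÷ 2^14 = 5/16384 V = 305.18 µV.
σ_q = LSB/√12 = 305.18 µV/3.4641 = 88.1 µV.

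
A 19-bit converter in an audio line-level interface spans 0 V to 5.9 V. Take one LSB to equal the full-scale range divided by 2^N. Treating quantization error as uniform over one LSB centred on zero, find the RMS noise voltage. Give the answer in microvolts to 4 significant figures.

Full-scale range = 5.9 V.
One LSB is 5.9 V / 524288 = 11.2534 µV.
RMS of a uniform error over width LSB is LSB/√12 = 3.249 µV.

3.249 µV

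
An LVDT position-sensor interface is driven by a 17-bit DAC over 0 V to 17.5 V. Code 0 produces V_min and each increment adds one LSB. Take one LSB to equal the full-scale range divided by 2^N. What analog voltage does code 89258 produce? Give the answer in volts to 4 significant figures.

V_FS = 17.5 V. LSB = 17.5 V / 2^17.
V_out = 0 + 89258 × (17.5/131072) V
      = 0 + 11.9172 = 11.9172 V.

11.92 V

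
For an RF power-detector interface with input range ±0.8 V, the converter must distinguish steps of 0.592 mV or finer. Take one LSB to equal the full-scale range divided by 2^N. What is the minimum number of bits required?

Range = 0.8 − (-0.8) = 1.6 V.
Required number of levels: 1.6/0.592 mV = 2702.7; smallest N with 2^N ≥ that is 12.

12 bits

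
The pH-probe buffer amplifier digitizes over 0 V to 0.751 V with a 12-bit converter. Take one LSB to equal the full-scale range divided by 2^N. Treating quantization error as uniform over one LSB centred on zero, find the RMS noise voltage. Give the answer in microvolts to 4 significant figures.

52.93 µV

Range is 0.751 V.
Step size = 0.751/4096 V = 183.350 µV.
For a uniform distribution on [−LSB/2, +LSB/2], V_rms = LSB/√12 = 183.350 µV/3.4641 = 52.93 µV.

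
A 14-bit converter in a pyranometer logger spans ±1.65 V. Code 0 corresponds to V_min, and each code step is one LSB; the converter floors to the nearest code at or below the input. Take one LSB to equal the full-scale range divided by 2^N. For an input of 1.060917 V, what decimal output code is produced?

Span: 1.65 V − (-1.65 V) = 3.3 V. LSB = 3.3 V / 2^14 ≈ 201.4 µV.
V_in − V_min = 1.060917 − (-1.65) = 2.710917 V.
Divide by LSB: 2.710917 × 16384/3.3 = 13459.2922.
Truncating gives code 13459.

13459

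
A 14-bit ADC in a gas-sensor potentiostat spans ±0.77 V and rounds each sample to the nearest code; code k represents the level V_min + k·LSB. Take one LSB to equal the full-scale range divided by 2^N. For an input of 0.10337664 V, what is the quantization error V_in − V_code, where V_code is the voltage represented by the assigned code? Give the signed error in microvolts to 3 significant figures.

The full-scale span is 0.77 − (-0.77) = 1.54 V. LSB = 1.54 V / 2^14 ≈ 93.99 µV.
(0.10337664 − (-0.77)) / LSB = 0.87337664 × 16384/1.54 = 9291.8200. Nearest integer: k = 9292.
Reconstructed level: -0.77 + 9292 × 1.54/16384 V = 0.10339355469 V.
V_in − V_code = 0.10337664 − (0.10339355469) = −16.9 µV.

−16.9 µV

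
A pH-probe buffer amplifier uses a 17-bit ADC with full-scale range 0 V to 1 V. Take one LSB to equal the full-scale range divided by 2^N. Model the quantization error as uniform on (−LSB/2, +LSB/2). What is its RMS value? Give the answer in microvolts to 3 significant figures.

Range is 1 V.
LSB = 1 V ÷ 2^17 = 1/131072 V = 7.6294 µV.
V_rms = LSB/√12 = 7.6294 µV / √12 = 2.20 µV.

2.20 µV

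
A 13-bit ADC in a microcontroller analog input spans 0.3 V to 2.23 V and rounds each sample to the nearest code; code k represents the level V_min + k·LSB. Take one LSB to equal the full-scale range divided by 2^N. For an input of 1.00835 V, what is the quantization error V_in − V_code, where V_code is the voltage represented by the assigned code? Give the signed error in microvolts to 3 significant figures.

Full-scale range = 2.23 V − (0.3 V) = 1.93 V. LSB = 1.93 V / 2^13 ≈ 235.6 µV.
Position in LSBs: (1.00835 − (0.3)) × 8192/1.93 = 3006.6338; rounding gives k = 3007.
Reconstructed level: 0.3 + 3007 × 1.93/8192 V = 1.008436279 V.
V_in − V_code = 1.00835 − (1.008436279) = −86.3 µV.

−86.3 µV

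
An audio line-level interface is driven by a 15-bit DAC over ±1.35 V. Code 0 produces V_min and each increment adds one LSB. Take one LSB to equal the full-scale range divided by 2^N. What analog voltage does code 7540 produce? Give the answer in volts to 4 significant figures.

Range = 1.35 − (-1.35) = 2.7 V. LSB = 2.7 V / 2^15.
V_out = V_min + code × LSB = -1.35 V + 7540 × 2.7 V / 32768
      = -1.35 V + 0.621277 V = -0.728723 V.

-0.7287 V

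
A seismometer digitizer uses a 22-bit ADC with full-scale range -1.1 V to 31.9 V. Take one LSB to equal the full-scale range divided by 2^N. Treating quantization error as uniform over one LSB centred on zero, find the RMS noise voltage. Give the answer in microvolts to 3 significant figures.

2.27 µV

Range = 31.9 − (-1.1) = 33 V.
LSB = 33 V ÷ 2^22 = 33/4194304 V = 7.8678 µV.
V_rms = LSB/√12 = 7.8678 µV / √12 = 2.27 µV.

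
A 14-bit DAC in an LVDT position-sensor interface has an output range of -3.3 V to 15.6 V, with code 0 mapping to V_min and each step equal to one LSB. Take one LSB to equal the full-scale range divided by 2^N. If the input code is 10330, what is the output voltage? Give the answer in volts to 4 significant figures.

The full-scale span is 15.6 − (-3.3) = 18.9 V. LSB = 18.9 V / 2^14.
V_out = V_min + code × LSB = -3.3 V + 10330 × 18.9 V / 16384
      = -3.3 V + 11.9163 V = 8.61632 V.

8.616 V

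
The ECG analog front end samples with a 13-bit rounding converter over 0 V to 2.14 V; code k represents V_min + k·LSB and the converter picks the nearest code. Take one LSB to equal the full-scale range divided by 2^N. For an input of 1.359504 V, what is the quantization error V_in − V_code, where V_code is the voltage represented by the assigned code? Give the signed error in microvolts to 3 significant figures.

+60.6 µV

Full-scale range = 2.14 V. LSB = 2.14 V / 2^13 ≈ 261.2 µV.
Position in LSBs: (1.359504 − (0)) × 8192/2.14 = 5204.2321; rounding gives k = 5204.
V_code = V_min + k × range/2^13 = 0 + 5204 × 2.14/8192 = 1.359443359 V.
V_in − V_code = 1.359504 − (1.359443359) = +60.6 µV.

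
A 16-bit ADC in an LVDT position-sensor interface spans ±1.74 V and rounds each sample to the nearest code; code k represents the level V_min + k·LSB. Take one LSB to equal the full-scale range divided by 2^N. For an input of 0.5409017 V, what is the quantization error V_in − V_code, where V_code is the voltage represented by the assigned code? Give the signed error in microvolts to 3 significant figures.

+19.1 µV

Full-scale range = 1.74 V − (-1.74 V) = 3.48 V. LSB = 3.48 V / 2^16 ≈ 53.10 µV.
(V_in − V_min)/LSB = (0.5409017 − (-1.74)) × 65536/3.48 = 42954.3603 → nearest code k = 42954.
Reconstructed level: -1.74 + 42954 × 3.48/65536 V = 0.54088256836 V.
e = 0.5409017 − (0.54088256836) = +19.1 µV.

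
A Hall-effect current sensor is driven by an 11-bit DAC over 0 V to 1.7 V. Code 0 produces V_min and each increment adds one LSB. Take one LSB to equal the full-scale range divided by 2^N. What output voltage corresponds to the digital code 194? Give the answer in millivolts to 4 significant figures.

161.0 mV

Range is 1.7 V. LSB = 1.7 V / 2^11.
Output = V_min + (194/2048) × range = 0 + 0.0947266 × 1.7 V
      = 0 V + 0.161035 V = 0.161035 V.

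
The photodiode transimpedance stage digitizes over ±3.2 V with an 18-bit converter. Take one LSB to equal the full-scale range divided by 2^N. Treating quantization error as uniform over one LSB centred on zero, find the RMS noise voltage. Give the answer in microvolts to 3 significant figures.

The full-scale span is 3.2 − (-3.2) = 6.4 V.
LSB = 6.4 V ÷ 2^18 = 6.4/262144 V = 24.414 µV.
RMS of a uniform error over width LSB is LSB/√12 = 7.05 µV.

7.05 µV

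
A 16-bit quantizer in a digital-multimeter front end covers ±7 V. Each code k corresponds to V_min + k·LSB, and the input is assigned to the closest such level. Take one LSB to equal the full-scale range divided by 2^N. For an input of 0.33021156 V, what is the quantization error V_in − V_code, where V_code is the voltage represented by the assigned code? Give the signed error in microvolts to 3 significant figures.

Range = 7 − (-7) = 14 V. LSB = 14 V / 2^16 ≈ 213.6 µV.
Position in LSBs: (0.33021156 − (-7)) × 65536/14 = 34313.7675; rounding gives k = 34314.
V_code = V_min + k × range/2^16 = -7 + 34314 × 14/65536 = 0.33026123047 V.
e = 0.33021156 − (0.33026123047) = −49.7 µV.

−49.7 µV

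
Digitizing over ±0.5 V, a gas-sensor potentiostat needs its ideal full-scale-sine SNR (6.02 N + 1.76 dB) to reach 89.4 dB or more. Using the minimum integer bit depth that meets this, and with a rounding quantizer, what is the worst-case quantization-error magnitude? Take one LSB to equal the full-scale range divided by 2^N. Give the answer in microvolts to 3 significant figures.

15.3 µV

Span: 0.5 V − (-0.5 V) = 1 V.
N ≥ (89.4 − 1.76)/6.02 = 14.558 → N_min = 15.
One LSB is 1 V / 32768 = 30.518 µV.
Half an LSB is 15.3 µV.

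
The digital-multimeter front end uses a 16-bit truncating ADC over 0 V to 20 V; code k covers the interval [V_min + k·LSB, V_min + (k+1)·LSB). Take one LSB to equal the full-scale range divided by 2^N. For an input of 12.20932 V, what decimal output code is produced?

Range is 20 V. LSB = 20 V / 2^16 ≈ 305.2 µV.
code = ⌊(V_in − V_min)/LSB⌋ = ⌊(V_in − V_min) × 2^16 / range⌋
     = ⌊(12.20932 − (0)) × 65536 / 20⌋ = ⌊12.20932 × 65536/20⌋
     = ⌊40007.500⌋ = 40007.

40007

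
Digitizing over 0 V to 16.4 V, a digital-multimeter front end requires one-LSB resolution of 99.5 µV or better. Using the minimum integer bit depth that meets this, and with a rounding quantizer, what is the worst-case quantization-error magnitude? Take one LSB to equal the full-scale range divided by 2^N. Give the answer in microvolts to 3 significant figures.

31.3 µV

V_FS = 16.4 V.
Need 2^N ≥ 16.4 V / 99.5 µV = 164800 → N_min = 18.
LSB = 16.4 V / 2^18 = 62.561 µV.
|e|_max = LSB/2 = 31.3 µV.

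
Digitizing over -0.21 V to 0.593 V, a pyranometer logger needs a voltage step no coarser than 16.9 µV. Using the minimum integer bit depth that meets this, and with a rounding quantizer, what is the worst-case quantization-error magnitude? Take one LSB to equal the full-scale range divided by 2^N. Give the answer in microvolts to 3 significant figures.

Range = 0.593 − (-0.21) = 0.803 V.
0.803 V / 16.9 µV = 47510. Since 2^15 = 32768 and 2^16 = 65536, N = 16.
LSB = 0.803 V / 2^16 = 12.253 µV.
Half an LSB is 6.13 µV.

6.13 µV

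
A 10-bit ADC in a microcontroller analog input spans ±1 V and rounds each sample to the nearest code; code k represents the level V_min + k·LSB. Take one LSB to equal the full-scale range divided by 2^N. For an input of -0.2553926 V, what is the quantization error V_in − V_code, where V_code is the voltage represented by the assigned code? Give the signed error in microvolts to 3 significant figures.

+467 µV

Span: 1 V − (-1 V) = 2 V. LSB = 2 V / 2^10 ≈ 1.953 mV.
(V_in − V_min)/LSB = (-0.2553926 − (-1)) × 1024/2 = 381.2390 → nearest code k = 381.
V_code = V_min + k × range/2^10 = -1 + 381 × 2/1024 = -0.2558593750 V.
Error = V_in − V_code = -0.2553926 − (-0.2558593750) = +467 µV.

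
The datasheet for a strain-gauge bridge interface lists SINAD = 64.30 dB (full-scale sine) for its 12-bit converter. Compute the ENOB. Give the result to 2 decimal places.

10.39 bits

ENOB = (64.30 − 1.76)/6.02 = 10.3887 bits.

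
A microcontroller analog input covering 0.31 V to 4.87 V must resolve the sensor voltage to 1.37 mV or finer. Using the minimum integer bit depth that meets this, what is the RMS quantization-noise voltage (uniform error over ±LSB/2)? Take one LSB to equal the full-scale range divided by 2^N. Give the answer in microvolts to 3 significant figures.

321 µV

Span: 4.87 V − (0.31 V) = 4.56 V.
Need 2^N ≥ 4.56 V / 1.37 mV = 3328 → N_min = 12.
LSB = 4.56 V ÷ 2^12 = 4.56/4096 V = 1.1133 mV.
σ_q = LSB/√12 = 1.1133 mV/3.4641 = 321 µV.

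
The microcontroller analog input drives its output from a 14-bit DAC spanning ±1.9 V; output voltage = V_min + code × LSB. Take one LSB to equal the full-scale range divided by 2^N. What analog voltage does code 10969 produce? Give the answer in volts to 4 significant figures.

0.6441 V

The full-scale span is 1.9 − (-1.9) = 3.8 V. LSB = 3.8 V / 2^14.
Output = V_min + (10969/16384) × range = -1.9 + 0.669495 × 3.8 V
      = -1.9 V + 2.54408 V = 0.644080 V.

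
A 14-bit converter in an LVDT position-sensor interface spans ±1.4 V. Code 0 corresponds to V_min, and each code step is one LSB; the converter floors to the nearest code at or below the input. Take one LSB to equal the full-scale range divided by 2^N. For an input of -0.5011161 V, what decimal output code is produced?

5259

Full-scale range = 1.4 V − (-1.4 V) = 2.8 V. LSB = 2.8 V / 2^14 ≈ 170.9 µV.
V_in − V_min = -0.5011161 − (-1.4) = 0.8988839 V.
Divide by LSB: 0.8988839 × 16384/2.8 = 5259.7549.
Truncating gives code 5259.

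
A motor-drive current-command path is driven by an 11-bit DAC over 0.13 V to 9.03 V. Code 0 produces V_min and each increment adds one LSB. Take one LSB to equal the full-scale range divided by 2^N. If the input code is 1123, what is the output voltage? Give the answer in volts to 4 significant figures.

5.010 V

Full-scale range = 9.03 V − (0.13 V) = 8.9 V. LSB = 8.9 V / 2^11.
Output = V_min + (1123/2048) × range = 0.13 + 0.548340 × 8.9 V
      = 0.13 + 4.88022 = 5.01022 V.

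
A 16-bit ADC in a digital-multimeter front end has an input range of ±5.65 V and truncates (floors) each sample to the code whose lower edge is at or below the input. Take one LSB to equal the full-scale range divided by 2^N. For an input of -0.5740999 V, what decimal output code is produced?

Range = 5.65 − (-5.65) = 11.3 V. LSB = 11.3 V / 2^16 ≈ 172.4 µV.
(V_in − V_min) × 2^16/range = (-0.5740999 − (-5.65)) × 65536/11.3 = 29438.424.
Floor → code = 29438.

29438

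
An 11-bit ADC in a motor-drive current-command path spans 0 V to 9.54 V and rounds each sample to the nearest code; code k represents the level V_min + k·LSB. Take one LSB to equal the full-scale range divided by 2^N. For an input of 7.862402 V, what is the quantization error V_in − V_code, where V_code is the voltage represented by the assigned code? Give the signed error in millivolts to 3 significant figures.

−0.645 mV

Full-scale range = 9.54 V. LSB = 9.54 V / 2^11 ≈ 4.658 mV.
(V_in − V_min)/LSB = (7.862402 − (0)) × 2048/9.54 = 1687.8616 → nearest code k = 1688.
V_code = V_min + k × range/2^11 = 0 + 1688 × 9.54/2048 = 7.863046875 V.
Error = V_in − V_code = 7.862402 − (7.863046875) = −0.645 mV.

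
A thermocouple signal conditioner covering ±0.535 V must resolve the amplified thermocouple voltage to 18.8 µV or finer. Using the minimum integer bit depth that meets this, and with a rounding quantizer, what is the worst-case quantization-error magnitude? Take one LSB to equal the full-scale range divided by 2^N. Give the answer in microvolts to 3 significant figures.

Full-scale range = 0.535 V − (-0.535 V) = 1.07 V.
Need 2^N ≥ 1.07 V / 18.8 µV = 56910 → N_min = 16.
LSB = 1.07 V / 2^16 = 16.327 µV.
Half an LSB is 8.16 µV.

8.16 µV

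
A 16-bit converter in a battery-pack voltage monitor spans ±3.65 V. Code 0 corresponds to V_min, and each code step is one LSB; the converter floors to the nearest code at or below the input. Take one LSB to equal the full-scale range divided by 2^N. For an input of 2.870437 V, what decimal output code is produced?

Range = 3.65 − (-3.65) = 7.3 V. LSB = 7.3 V / 2^16 ≈ 111.4 µV.
V_in − V_min = 2.870437 − (-3.65) = 6.520437 V.
Divide by LSB: 6.520437 × 65536/7.3 = 58537.4465.
Truncating gives code 58537.

58537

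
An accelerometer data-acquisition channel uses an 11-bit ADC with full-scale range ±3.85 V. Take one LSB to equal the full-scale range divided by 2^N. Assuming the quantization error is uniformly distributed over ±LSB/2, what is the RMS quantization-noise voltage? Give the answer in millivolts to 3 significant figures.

1.09 mV

Full-scale range = 3.85 V − (-3.85 V) = 7.7 V.
LSB = 7.7 V ÷ 2^11 = 7.7/2048 V = 3.7598 mV.
σ_q = LSB/√12 = 3.7598 mV/3.4641 = 1.09 mV.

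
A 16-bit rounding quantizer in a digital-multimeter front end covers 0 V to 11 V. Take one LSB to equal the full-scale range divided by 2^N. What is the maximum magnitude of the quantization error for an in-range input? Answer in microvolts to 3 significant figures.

83.9 µV

V_FS = 11 V.
Step size = 11/65536 V = 167.85 µV.
|e|_max = LSB/2 = 83.9 µV.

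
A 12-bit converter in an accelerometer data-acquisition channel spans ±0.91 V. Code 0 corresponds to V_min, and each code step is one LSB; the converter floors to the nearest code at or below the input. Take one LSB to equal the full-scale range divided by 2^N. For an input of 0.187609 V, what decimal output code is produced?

Full-scale range = 0.91 V − (-0.91 V) = 1.82 V. LSB = 1.82 V / 2^12 ≈ 444.3 µV.
V_in − V_min = 0.187609 − (-0.91) = 1.097609 V.
Divide by LSB: 1.097609 × 4096/1.82 = 2470.2233.
Truncating gives code 2470.

2470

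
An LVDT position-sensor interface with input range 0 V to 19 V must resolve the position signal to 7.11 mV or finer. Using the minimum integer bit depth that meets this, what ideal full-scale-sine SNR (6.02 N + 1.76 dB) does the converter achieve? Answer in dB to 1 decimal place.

74.0 dB

V_FS = 19 V.
Need 2^N ≥ 19 V / 7.11 mV = 2672 → N_min = 12.
6.02(12) + 1.76 = 74.00 dB.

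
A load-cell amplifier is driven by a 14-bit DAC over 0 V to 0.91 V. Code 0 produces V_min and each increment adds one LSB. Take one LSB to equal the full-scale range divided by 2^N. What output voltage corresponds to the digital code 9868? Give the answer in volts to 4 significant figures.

V_FS = 0.91 V. LSB = 0.91 V / 2^14.
Output = V_min + (9868/16384) × range = 0 + 0.602295 × 0.91 V
      = 0 + 0.548088 = 0.548088 V.

0.5481 V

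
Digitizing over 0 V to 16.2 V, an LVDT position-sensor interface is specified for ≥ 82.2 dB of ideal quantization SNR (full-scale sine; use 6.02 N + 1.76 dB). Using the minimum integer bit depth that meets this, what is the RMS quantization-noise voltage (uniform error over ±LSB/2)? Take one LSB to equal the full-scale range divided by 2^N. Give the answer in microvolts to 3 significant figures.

Span = 16.2 V.
Solving 6.02 N ≥ 82.2 − 1.76: N ≥ 13.362. Round up → N = 14.
One LSB is 16.2 V / 16384 = 0.98877 mV.
V_rms = LSB/√12 = 285 µV.

285 µV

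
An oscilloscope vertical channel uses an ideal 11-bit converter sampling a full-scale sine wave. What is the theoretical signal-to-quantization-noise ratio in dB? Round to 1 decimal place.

SNR = 6.02·11 + 1.76 = 67.98 dB.

68.0 dB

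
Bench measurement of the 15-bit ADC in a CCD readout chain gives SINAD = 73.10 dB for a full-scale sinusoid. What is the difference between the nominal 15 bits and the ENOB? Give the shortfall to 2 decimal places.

3.15 bits

N_eff = (73.10 − 1.76)/6.02 = 11.8505 bits.
Lost resolution: 15 − 11.8505 = 3.1495 bits.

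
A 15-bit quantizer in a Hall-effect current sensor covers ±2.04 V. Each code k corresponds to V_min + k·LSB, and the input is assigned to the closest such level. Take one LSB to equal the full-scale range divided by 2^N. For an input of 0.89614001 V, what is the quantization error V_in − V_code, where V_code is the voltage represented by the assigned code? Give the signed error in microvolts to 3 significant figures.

+29.2 µV

The full-scale span is 2.04 − (-2.04) = 4.08 V. LSB = 4.08 V / 2^15 ≈ 124.5 µV.
(V_in − V_min)/LSB = (0.89614001 − (-2.04)) × 32768/4.08 = 23581.2343 → nearest code k = 23581.
Reconstructed level: -2.04 + 23581 × 4.08/32768 V = 0.89611083984 V.
Error = V_in − V_code = 0.89614001 − (0.89611083984) = +29.2 µV.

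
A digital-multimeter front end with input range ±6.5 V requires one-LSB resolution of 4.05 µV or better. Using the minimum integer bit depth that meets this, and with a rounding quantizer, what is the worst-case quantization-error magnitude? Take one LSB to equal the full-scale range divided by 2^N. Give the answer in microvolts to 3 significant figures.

Span: 6.5 V − (-6.5 V) = 13 V.
Levels needed ≥ 13/4.05 µV = 3.210e6. 2^22 = 4194304 suffices, so N_min = 22.
LSB = 13 V ÷ 2^22 = 13/4194304 V = 3.0994 µV.
Half an LSB is 1.55 µV.

1.55 µV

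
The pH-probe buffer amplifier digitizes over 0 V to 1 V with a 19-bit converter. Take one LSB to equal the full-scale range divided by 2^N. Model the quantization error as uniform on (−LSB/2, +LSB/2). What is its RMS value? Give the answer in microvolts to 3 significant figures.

Range is 1 V.
LSB = 1 V / 2^19 = 1.9073 µV.
RMS of a uniform error over width LSB is LSB/√12 = 0.551 µV.

0.551 µV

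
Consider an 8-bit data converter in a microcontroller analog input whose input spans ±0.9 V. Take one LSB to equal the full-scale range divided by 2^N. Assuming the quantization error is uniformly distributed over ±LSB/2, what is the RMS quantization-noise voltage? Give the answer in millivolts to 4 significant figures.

Range = 0.9 − (-0.9) = 1.8 V.
One LSB is 1.8 V / 256 = 7.03125 mV.
RMS of a uniform error over width LSB is LSB/√12 = 2.030 mV.

2.030 mV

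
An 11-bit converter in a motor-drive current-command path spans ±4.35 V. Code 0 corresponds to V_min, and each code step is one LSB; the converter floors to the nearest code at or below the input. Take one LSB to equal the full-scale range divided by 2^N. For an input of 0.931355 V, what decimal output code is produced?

The full-scale span is 4.35 − (-4.35) = 8.7 V. LSB = 8.7 V / 2^11 ≈ 4.248 mV.
V_in − V_min = 0.931355 − (-4.35) = 5.281355 V.
Divide by LSB: 5.281355 × 2048/8.7 = 1243.2431.
Truncating gives code 1243.

1243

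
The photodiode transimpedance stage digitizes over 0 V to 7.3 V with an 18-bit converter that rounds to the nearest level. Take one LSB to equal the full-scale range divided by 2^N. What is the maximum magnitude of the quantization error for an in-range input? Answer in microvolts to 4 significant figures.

13.92 µV

Range is 7.3 V.
LSB = 7.3 V ÷ 2^18 = 7.3/262144 V = 27.8473 µV.
A rounding quantizer has |error| ≤ LSB/2 = 13.92 µV.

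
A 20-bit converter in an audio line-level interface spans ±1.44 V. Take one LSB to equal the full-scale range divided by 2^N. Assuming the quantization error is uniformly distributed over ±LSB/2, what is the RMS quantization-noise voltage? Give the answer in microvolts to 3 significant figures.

0.793 µV

Full-scale range = 1.44 V − (-1.44 V) = 2.88 V.
One LSB is 2.88 V / 1048576 = 2.7466 µV.
V_rms = LSB/√12 = 2.7466 µV / √12 = 0.793 µV.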